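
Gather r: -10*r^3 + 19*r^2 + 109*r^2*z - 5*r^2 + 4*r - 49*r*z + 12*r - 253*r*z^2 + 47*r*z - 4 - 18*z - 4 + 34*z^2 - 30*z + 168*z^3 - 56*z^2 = -10*r^3 + r^2*(109*z + 14) + r*(-253*z^2 - 2*z + 16) + 168*z^3 - 22*z^2 - 48*z - 8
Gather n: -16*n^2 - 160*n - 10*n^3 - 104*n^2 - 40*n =-10*n^3 - 120*n^2 - 200*n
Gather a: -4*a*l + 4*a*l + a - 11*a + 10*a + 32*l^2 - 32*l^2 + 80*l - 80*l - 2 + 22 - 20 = 0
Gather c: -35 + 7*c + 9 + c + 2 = 8*c - 24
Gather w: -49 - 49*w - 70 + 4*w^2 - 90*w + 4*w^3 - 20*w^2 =4*w^3 - 16*w^2 - 139*w - 119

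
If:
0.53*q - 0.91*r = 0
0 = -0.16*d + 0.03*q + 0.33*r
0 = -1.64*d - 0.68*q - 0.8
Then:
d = -0.38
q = -0.27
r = -0.16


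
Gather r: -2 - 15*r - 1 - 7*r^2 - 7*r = -7*r^2 - 22*r - 3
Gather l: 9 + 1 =10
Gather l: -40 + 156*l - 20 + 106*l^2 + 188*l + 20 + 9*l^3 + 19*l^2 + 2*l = 9*l^3 + 125*l^2 + 346*l - 40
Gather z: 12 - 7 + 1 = 6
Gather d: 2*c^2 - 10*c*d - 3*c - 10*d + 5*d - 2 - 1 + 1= 2*c^2 - 3*c + d*(-10*c - 5) - 2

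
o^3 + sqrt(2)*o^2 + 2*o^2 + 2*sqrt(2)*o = o*(o + 2)*(o + sqrt(2))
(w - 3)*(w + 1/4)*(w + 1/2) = w^3 - 9*w^2/4 - 17*w/8 - 3/8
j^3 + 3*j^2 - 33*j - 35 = (j - 5)*(j + 1)*(j + 7)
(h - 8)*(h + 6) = h^2 - 2*h - 48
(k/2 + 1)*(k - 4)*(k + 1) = k^3/2 - k^2/2 - 5*k - 4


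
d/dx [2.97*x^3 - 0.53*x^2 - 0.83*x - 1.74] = 8.91*x^2 - 1.06*x - 0.83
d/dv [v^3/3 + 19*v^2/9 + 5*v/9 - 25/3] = v^2 + 38*v/9 + 5/9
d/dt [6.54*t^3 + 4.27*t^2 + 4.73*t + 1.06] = 19.62*t^2 + 8.54*t + 4.73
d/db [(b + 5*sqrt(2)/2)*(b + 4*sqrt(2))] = 2*b + 13*sqrt(2)/2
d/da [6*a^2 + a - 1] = 12*a + 1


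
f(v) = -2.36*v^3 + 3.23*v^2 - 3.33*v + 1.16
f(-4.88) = 368.60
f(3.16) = -51.58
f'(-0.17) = -4.63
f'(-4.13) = -150.77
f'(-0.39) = -6.93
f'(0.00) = -3.33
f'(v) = -7.08*v^2 + 6.46*v - 3.33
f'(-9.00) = -634.95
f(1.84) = -8.73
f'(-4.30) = -162.02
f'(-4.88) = -203.46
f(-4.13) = 236.26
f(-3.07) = 110.11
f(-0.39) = 3.09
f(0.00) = 1.16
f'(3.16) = -53.61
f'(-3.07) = -89.89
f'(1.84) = -15.41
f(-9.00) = 2013.20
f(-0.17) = 1.83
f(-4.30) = 262.84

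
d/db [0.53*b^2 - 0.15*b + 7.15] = 1.06*b - 0.15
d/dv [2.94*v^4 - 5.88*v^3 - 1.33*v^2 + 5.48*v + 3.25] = 11.76*v^3 - 17.64*v^2 - 2.66*v + 5.48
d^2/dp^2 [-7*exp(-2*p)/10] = -14*exp(-2*p)/5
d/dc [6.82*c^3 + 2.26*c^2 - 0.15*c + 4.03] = 20.46*c^2 + 4.52*c - 0.15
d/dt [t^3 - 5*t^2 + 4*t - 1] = 3*t^2 - 10*t + 4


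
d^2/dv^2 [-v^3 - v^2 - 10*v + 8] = -6*v - 2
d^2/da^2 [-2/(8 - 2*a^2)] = 2*(3*a^2 + 4)/(a^2 - 4)^3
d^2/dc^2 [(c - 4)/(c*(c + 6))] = 2*(c^3 - 12*c^2 - 72*c - 144)/(c^3*(c^3 + 18*c^2 + 108*c + 216))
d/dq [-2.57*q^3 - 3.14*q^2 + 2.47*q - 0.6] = -7.71*q^2 - 6.28*q + 2.47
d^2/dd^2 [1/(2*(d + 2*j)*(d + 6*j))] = ((d + 2*j)^2 + (d + 2*j)*(d + 6*j) + (d + 6*j)^2)/((d + 2*j)^3*(d + 6*j)^3)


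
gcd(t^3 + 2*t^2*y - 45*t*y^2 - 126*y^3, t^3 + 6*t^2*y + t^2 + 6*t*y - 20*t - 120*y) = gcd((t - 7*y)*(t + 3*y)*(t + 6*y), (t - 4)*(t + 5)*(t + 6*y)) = t + 6*y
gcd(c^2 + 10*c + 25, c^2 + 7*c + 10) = c + 5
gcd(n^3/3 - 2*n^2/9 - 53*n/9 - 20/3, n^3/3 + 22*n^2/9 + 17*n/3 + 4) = n^2 + 13*n/3 + 4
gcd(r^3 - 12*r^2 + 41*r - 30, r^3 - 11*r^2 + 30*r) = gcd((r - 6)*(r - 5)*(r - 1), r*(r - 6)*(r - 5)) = r^2 - 11*r + 30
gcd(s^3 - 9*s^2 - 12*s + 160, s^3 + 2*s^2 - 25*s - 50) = s - 5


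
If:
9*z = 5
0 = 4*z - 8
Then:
No Solution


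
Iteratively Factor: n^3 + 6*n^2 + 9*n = (n)*(n^2 + 6*n + 9) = n*(n + 3)*(n + 3)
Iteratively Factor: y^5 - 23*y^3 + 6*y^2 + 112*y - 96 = (y + 4)*(y^4 - 4*y^3 - 7*y^2 + 34*y - 24) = (y + 3)*(y + 4)*(y^3 - 7*y^2 + 14*y - 8) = (y - 4)*(y + 3)*(y + 4)*(y^2 - 3*y + 2) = (y - 4)*(y - 1)*(y + 3)*(y + 4)*(y - 2)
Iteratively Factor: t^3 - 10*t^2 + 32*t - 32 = (t - 4)*(t^2 - 6*t + 8) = (t - 4)*(t - 2)*(t - 4)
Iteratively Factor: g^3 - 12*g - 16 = (g + 2)*(g^2 - 2*g - 8) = (g - 4)*(g + 2)*(g + 2)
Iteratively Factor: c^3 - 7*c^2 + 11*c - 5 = (c - 5)*(c^2 - 2*c + 1) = (c - 5)*(c - 1)*(c - 1)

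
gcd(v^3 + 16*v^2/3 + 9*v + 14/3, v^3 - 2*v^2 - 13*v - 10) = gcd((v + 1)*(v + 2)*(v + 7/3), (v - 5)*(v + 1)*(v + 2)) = v^2 + 3*v + 2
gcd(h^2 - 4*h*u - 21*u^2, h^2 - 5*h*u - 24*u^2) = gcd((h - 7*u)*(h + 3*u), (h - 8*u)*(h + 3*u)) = h + 3*u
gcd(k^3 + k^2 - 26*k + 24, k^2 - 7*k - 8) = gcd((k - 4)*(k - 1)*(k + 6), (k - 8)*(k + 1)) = 1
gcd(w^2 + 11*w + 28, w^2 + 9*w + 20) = w + 4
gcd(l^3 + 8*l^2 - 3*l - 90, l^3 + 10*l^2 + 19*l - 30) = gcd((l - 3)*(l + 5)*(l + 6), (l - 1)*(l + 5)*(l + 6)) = l^2 + 11*l + 30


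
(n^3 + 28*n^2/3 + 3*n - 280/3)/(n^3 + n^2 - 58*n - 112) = (3*n^2 + 7*n - 40)/(3*(n^2 - 6*n - 16))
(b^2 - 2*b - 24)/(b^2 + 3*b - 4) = (b - 6)/(b - 1)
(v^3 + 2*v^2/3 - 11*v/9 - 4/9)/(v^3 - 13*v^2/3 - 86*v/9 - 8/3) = (v - 1)/(v - 6)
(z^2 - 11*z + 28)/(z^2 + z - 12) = (z^2 - 11*z + 28)/(z^2 + z - 12)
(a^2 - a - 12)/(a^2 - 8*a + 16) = (a + 3)/(a - 4)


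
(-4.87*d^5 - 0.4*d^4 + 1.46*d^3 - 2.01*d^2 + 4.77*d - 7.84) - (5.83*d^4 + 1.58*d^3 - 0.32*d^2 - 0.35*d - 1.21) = -4.87*d^5 - 6.23*d^4 - 0.12*d^3 - 1.69*d^2 + 5.12*d - 6.63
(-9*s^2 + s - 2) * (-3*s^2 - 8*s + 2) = 27*s^4 + 69*s^3 - 20*s^2 + 18*s - 4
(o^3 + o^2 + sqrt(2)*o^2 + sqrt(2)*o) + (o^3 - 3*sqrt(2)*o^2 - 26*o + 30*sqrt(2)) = 2*o^3 - 2*sqrt(2)*o^2 + o^2 - 26*o + sqrt(2)*o + 30*sqrt(2)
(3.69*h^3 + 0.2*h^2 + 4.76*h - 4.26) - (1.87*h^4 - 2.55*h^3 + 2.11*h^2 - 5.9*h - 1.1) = -1.87*h^4 + 6.24*h^3 - 1.91*h^2 + 10.66*h - 3.16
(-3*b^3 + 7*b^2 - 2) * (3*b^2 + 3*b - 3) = -9*b^5 + 12*b^4 + 30*b^3 - 27*b^2 - 6*b + 6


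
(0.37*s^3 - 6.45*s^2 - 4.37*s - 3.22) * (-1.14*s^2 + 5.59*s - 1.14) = -0.4218*s^5 + 9.4213*s^4 - 31.4955*s^3 - 13.4045*s^2 - 13.018*s + 3.6708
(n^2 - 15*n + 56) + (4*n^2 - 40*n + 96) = 5*n^2 - 55*n + 152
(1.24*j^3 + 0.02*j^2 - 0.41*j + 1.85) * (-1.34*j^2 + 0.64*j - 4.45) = -1.6616*j^5 + 0.7668*j^4 - 4.9558*j^3 - 2.8304*j^2 + 3.0085*j - 8.2325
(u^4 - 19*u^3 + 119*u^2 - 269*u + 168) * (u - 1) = u^5 - 20*u^4 + 138*u^3 - 388*u^2 + 437*u - 168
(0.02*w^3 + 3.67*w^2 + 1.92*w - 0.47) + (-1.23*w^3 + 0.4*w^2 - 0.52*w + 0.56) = -1.21*w^3 + 4.07*w^2 + 1.4*w + 0.0900000000000001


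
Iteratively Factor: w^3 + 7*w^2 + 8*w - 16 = (w + 4)*(w^2 + 3*w - 4) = (w - 1)*(w + 4)*(w + 4)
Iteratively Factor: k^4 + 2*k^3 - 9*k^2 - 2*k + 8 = (k + 4)*(k^3 - 2*k^2 - k + 2) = (k + 1)*(k + 4)*(k^2 - 3*k + 2) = (k - 2)*(k + 1)*(k + 4)*(k - 1)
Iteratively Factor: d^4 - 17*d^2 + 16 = (d - 1)*(d^3 + d^2 - 16*d - 16) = (d - 4)*(d - 1)*(d^2 + 5*d + 4) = (d - 4)*(d - 1)*(d + 4)*(d + 1)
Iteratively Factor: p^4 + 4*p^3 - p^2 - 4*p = (p - 1)*(p^3 + 5*p^2 + 4*p) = (p - 1)*(p + 1)*(p^2 + 4*p) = p*(p - 1)*(p + 1)*(p + 4)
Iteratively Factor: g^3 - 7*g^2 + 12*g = (g - 3)*(g^2 - 4*g) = (g - 4)*(g - 3)*(g)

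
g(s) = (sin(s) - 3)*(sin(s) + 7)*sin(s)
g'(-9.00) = 21.67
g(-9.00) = 9.26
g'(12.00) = -20.61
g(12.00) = 12.27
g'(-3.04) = 21.67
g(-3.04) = 2.17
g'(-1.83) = 6.65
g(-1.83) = 23.13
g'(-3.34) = 18.93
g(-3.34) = -3.98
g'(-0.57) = -20.58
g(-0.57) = 12.34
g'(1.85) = 2.90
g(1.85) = -15.60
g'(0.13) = -19.74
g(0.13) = -2.65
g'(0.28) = -17.84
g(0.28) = -5.48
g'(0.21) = -18.78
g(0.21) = -4.19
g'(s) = (sin(s) - 3)*(sin(s) + 7)*cos(s) + (sin(s) - 3)*sin(s)*cos(s) + (sin(s) + 7)*sin(s)*cos(s) = (3*sin(s)^2 + 8*sin(s) - 21)*cos(s)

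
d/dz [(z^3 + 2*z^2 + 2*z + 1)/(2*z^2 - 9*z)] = (2*z^4 - 18*z^3 - 22*z^2 - 4*z + 9)/(z^2*(4*z^2 - 36*z + 81))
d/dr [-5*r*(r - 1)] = 5 - 10*r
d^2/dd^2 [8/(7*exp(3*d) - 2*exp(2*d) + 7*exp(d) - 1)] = 8*((-63*exp(2*d) + 8*exp(d) - 7)*(7*exp(3*d) - 2*exp(2*d) + 7*exp(d) - 1) + 2*(21*exp(2*d) - 4*exp(d) + 7)^2*exp(d))*exp(d)/(7*exp(3*d) - 2*exp(2*d) + 7*exp(d) - 1)^3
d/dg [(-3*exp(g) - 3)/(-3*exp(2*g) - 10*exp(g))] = 3*(-3*exp(2*g) - 6*exp(g) - 10)*exp(-g)/(9*exp(2*g) + 60*exp(g) + 100)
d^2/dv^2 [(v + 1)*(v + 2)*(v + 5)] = 6*v + 16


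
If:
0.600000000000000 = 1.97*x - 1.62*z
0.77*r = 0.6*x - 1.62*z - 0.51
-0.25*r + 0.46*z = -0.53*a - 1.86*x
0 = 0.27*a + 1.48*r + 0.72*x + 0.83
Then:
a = -1.39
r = -0.47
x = 0.33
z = 0.03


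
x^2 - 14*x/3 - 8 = (x - 6)*(x + 4/3)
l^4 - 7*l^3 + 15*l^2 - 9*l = l*(l - 3)^2*(l - 1)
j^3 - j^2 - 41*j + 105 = (j - 5)*(j - 3)*(j + 7)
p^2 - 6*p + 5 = (p - 5)*(p - 1)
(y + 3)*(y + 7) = y^2 + 10*y + 21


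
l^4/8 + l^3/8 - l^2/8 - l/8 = l*(l/4 + 1/4)*(l/2 + 1/2)*(l - 1)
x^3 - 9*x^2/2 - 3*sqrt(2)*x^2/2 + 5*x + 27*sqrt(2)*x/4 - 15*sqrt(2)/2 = (x - 5/2)*(x - 2)*(x - 3*sqrt(2)/2)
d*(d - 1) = d^2 - d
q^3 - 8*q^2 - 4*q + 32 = (q - 8)*(q - 2)*(q + 2)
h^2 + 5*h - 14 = (h - 2)*(h + 7)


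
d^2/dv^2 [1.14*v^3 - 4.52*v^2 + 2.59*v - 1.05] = 6.84*v - 9.04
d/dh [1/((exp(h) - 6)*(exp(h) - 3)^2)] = ((6 - exp(h))*(exp(h) - 3) - 2*(exp(h) - 6)^2)*exp(h)/((exp(h) - 6)^3*(exp(h) - 3)^3)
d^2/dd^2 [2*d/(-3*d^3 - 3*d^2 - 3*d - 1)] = 12*(-3*d*(3*d^2 + 2*d + 1)^2 + (3*d^2 + d*(3*d + 1) + 2*d + 1)*(3*d^3 + 3*d^2 + 3*d + 1))/(3*d^3 + 3*d^2 + 3*d + 1)^3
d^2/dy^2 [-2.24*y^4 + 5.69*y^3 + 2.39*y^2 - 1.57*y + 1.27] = -26.88*y^2 + 34.14*y + 4.78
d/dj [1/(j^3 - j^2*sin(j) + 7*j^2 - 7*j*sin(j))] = (j^2*cos(j) - 3*j^2 + 2*j*sin(j) + 7*j*cos(j) - 14*j + 7*sin(j))/(j^2*(j + 7)^2*(j - sin(j))^2)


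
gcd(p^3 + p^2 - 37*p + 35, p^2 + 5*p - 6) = p - 1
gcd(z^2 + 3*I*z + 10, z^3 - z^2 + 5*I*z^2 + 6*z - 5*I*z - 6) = 1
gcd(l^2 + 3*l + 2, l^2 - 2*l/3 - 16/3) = l + 2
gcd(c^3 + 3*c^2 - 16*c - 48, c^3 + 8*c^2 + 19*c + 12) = c^2 + 7*c + 12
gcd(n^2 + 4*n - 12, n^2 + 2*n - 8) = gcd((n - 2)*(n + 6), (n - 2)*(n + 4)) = n - 2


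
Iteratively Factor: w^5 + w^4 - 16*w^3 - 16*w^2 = (w)*(w^4 + w^3 - 16*w^2 - 16*w) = w^2*(w^3 + w^2 - 16*w - 16) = w^2*(w + 1)*(w^2 - 16) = w^2*(w + 1)*(w + 4)*(w - 4)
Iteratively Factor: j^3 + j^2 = (j)*(j^2 + j) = j*(j + 1)*(j)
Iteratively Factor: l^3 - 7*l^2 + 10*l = (l)*(l^2 - 7*l + 10) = l*(l - 2)*(l - 5)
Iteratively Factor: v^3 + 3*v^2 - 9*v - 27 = (v + 3)*(v^2 - 9) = (v + 3)^2*(v - 3)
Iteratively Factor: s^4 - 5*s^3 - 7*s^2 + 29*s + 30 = (s - 3)*(s^3 - 2*s^2 - 13*s - 10) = (s - 3)*(s + 2)*(s^2 - 4*s - 5) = (s - 5)*(s - 3)*(s + 2)*(s + 1)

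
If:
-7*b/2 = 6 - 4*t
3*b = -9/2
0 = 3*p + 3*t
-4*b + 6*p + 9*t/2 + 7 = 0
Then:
No Solution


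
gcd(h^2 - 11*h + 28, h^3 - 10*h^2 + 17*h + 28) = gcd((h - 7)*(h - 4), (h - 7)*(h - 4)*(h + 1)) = h^2 - 11*h + 28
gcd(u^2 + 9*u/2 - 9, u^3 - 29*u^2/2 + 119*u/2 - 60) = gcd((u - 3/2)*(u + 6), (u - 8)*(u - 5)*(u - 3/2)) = u - 3/2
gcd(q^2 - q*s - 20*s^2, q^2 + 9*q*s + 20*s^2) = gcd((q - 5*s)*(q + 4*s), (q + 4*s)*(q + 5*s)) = q + 4*s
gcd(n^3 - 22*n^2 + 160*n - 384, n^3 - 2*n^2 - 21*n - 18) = n - 6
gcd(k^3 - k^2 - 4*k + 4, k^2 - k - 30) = 1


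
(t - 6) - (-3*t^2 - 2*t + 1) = 3*t^2 + 3*t - 7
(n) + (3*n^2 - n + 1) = 3*n^2 + 1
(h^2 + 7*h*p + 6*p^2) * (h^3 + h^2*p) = h^5 + 8*h^4*p + 13*h^3*p^2 + 6*h^2*p^3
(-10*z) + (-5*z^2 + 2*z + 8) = -5*z^2 - 8*z + 8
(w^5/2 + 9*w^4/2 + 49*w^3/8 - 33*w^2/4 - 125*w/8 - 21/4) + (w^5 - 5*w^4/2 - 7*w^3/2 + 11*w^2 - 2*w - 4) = 3*w^5/2 + 2*w^4 + 21*w^3/8 + 11*w^2/4 - 141*w/8 - 37/4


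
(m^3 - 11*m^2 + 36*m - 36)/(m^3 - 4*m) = (m^2 - 9*m + 18)/(m*(m + 2))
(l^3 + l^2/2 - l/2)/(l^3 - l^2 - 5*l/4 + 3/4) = 2*l/(2*l - 3)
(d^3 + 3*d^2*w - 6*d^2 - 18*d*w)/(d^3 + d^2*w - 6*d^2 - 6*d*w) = (d + 3*w)/(d + w)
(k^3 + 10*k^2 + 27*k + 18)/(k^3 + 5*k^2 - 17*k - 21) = (k^2 + 9*k + 18)/(k^2 + 4*k - 21)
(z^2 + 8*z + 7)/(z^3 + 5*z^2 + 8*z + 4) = (z + 7)/(z^2 + 4*z + 4)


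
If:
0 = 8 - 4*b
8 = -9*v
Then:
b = 2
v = -8/9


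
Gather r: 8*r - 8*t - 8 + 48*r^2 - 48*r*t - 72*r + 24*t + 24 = 48*r^2 + r*(-48*t - 64) + 16*t + 16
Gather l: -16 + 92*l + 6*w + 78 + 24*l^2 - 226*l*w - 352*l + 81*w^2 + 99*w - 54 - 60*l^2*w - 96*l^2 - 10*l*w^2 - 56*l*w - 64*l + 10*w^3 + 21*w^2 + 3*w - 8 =l^2*(-60*w - 72) + l*(-10*w^2 - 282*w - 324) + 10*w^3 + 102*w^2 + 108*w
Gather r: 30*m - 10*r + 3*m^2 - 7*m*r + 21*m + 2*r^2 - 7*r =3*m^2 + 51*m + 2*r^2 + r*(-7*m - 17)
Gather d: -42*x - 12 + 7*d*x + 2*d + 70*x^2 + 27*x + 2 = d*(7*x + 2) + 70*x^2 - 15*x - 10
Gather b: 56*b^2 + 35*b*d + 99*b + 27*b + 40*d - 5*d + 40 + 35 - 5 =56*b^2 + b*(35*d + 126) + 35*d + 70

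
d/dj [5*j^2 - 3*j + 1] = 10*j - 3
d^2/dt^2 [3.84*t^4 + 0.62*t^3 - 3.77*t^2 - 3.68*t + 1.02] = 46.08*t^2 + 3.72*t - 7.54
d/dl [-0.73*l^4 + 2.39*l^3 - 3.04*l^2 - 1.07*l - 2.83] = -2.92*l^3 + 7.17*l^2 - 6.08*l - 1.07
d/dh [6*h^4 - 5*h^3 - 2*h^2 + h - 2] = 24*h^3 - 15*h^2 - 4*h + 1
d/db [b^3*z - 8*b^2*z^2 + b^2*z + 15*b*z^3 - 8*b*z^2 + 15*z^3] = z*(3*b^2 - 16*b*z + 2*b + 15*z^2 - 8*z)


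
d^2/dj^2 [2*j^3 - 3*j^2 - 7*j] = 12*j - 6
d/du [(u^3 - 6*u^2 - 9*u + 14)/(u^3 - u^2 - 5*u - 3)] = (5*u^3 + 3*u^2 - 33*u + 97)/(u^5 - 3*u^4 - 6*u^3 + 10*u^2 + 21*u + 9)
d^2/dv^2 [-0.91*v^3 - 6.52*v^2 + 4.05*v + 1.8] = -5.46*v - 13.04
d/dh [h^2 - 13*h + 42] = 2*h - 13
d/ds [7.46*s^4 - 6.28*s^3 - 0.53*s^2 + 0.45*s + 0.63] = 29.84*s^3 - 18.84*s^2 - 1.06*s + 0.45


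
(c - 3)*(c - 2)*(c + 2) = c^3 - 3*c^2 - 4*c + 12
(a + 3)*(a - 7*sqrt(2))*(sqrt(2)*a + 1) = sqrt(2)*a^3 - 13*a^2 + 3*sqrt(2)*a^2 - 39*a - 7*sqrt(2)*a - 21*sqrt(2)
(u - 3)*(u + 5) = u^2 + 2*u - 15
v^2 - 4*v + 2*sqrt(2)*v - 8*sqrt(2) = (v - 4)*(v + 2*sqrt(2))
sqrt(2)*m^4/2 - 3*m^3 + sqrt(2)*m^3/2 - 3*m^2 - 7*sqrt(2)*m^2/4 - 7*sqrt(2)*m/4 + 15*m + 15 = (m - 5*sqrt(2)/2)*(m - 2*sqrt(2))*(m + 3*sqrt(2)/2)*(sqrt(2)*m/2 + sqrt(2)/2)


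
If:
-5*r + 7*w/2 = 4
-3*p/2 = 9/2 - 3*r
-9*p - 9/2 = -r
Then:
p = -6/17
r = 45/34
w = 361/119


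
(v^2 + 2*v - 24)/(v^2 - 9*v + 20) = (v + 6)/(v - 5)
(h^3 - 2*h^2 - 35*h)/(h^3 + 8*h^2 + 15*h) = (h - 7)/(h + 3)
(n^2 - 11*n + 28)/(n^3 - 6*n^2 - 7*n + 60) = (n - 7)/(n^2 - 2*n - 15)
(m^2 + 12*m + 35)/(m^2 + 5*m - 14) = (m + 5)/(m - 2)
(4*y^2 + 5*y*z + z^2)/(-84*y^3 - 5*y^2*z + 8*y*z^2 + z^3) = (-y - z)/(21*y^2 - 4*y*z - z^2)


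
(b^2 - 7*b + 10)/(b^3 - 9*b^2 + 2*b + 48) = (b^2 - 7*b + 10)/(b^3 - 9*b^2 + 2*b + 48)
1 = 1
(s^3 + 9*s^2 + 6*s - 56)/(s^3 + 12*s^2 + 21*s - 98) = (s + 4)/(s + 7)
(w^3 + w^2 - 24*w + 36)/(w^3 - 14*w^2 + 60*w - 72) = (w^2 + 3*w - 18)/(w^2 - 12*w + 36)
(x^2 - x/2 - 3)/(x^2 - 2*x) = (x + 3/2)/x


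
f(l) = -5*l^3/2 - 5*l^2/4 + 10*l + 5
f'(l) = -15*l^2/2 - 5*l/2 + 10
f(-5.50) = 328.12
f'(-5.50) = -203.12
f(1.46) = 9.16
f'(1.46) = -9.64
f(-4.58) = 173.16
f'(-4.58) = -135.87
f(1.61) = 7.43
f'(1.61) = -13.47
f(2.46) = -15.18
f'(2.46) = -41.54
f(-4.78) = 201.68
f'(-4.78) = -149.41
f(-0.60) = -0.91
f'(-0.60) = 8.80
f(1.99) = 0.25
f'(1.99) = -24.68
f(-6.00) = 440.00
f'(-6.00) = -245.00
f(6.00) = -520.00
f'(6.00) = -275.00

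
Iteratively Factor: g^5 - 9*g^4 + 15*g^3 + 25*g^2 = (g)*(g^4 - 9*g^3 + 15*g^2 + 25*g) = g*(g + 1)*(g^3 - 10*g^2 + 25*g) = g^2*(g + 1)*(g^2 - 10*g + 25) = g^2*(g - 5)*(g + 1)*(g - 5)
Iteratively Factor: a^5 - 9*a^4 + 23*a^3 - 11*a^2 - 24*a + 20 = (a - 5)*(a^4 - 4*a^3 + 3*a^2 + 4*a - 4) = (a - 5)*(a - 2)*(a^3 - 2*a^2 - a + 2) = (a - 5)*(a - 2)*(a + 1)*(a^2 - 3*a + 2) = (a - 5)*(a - 2)^2*(a + 1)*(a - 1)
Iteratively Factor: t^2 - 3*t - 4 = (t + 1)*(t - 4)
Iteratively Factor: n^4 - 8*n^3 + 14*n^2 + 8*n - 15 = (n - 3)*(n^3 - 5*n^2 - n + 5) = (n - 3)*(n + 1)*(n^2 - 6*n + 5) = (n - 3)*(n - 1)*(n + 1)*(n - 5)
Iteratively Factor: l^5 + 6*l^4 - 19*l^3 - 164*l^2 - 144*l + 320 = (l + 4)*(l^4 + 2*l^3 - 27*l^2 - 56*l + 80) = (l - 5)*(l + 4)*(l^3 + 7*l^2 + 8*l - 16) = (l - 5)*(l + 4)^2*(l^2 + 3*l - 4) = (l - 5)*(l - 1)*(l + 4)^2*(l + 4)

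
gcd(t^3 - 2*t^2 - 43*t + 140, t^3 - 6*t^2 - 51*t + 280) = t^2 + 2*t - 35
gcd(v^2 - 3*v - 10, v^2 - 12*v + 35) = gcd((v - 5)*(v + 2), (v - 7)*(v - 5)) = v - 5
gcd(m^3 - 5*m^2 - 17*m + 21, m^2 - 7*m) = m - 7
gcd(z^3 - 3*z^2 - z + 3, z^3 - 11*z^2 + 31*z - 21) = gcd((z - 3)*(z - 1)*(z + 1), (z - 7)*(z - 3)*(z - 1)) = z^2 - 4*z + 3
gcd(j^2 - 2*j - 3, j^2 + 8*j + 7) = j + 1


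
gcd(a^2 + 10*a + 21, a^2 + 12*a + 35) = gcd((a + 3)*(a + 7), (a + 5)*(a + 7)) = a + 7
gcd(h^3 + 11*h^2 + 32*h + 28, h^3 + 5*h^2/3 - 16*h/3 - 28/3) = h^2 + 4*h + 4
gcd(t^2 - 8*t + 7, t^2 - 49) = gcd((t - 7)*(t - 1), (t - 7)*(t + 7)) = t - 7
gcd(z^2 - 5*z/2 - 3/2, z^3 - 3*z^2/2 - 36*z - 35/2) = z + 1/2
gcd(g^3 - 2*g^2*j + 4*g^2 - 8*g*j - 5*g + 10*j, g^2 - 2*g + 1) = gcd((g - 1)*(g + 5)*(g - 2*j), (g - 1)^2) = g - 1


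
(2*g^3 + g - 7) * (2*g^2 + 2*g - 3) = 4*g^5 + 4*g^4 - 4*g^3 - 12*g^2 - 17*g + 21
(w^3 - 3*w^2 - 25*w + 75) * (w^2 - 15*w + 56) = w^5 - 18*w^4 + 76*w^3 + 282*w^2 - 2525*w + 4200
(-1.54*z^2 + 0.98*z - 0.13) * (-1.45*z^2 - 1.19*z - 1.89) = 2.233*z^4 + 0.4116*z^3 + 1.9329*z^2 - 1.6975*z + 0.2457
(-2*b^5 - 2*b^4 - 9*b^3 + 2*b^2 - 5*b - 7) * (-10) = 20*b^5 + 20*b^4 + 90*b^3 - 20*b^2 + 50*b + 70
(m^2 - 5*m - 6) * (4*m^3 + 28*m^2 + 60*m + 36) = 4*m^5 + 8*m^4 - 104*m^3 - 432*m^2 - 540*m - 216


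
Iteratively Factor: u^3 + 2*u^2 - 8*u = (u)*(u^2 + 2*u - 8) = u*(u - 2)*(u + 4)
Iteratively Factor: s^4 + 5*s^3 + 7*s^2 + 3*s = (s + 3)*(s^3 + 2*s^2 + s) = (s + 1)*(s + 3)*(s^2 + s) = (s + 1)^2*(s + 3)*(s)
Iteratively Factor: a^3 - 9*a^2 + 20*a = (a - 5)*(a^2 - 4*a) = a*(a - 5)*(a - 4)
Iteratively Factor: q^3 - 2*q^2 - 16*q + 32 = (q - 4)*(q^2 + 2*q - 8) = (q - 4)*(q + 4)*(q - 2)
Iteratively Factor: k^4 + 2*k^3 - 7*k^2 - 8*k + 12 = (k + 2)*(k^3 - 7*k + 6) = (k - 1)*(k + 2)*(k^2 + k - 6) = (k - 1)*(k + 2)*(k + 3)*(k - 2)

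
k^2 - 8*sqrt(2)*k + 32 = (k - 4*sqrt(2))^2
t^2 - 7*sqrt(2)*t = t*(t - 7*sqrt(2))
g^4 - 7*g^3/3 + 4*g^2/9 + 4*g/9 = g*(g - 2)*(g - 2/3)*(g + 1/3)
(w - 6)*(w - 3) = w^2 - 9*w + 18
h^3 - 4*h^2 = h^2*(h - 4)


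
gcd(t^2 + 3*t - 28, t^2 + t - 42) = t + 7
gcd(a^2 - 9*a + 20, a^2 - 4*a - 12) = 1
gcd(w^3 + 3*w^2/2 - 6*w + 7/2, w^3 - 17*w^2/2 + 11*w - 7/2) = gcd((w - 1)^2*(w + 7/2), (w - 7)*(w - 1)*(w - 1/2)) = w - 1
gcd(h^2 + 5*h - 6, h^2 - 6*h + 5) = h - 1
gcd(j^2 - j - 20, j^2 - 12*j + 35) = j - 5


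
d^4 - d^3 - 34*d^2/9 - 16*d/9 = d*(d - 8/3)*(d + 2/3)*(d + 1)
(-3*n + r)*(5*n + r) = -15*n^2 + 2*n*r + r^2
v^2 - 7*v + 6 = (v - 6)*(v - 1)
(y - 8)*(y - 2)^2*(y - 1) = y^4 - 13*y^3 + 48*y^2 - 68*y + 32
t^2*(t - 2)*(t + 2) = t^4 - 4*t^2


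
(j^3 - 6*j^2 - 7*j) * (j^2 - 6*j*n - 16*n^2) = j^5 - 6*j^4*n - 6*j^4 - 16*j^3*n^2 + 36*j^3*n - 7*j^3 + 96*j^2*n^2 + 42*j^2*n + 112*j*n^2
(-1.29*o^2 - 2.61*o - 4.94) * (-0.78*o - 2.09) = 1.0062*o^3 + 4.7319*o^2 + 9.3081*o + 10.3246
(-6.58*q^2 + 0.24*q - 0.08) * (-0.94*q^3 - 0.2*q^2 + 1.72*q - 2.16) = 6.1852*q^5 + 1.0904*q^4 - 11.2904*q^3 + 14.6416*q^2 - 0.656*q + 0.1728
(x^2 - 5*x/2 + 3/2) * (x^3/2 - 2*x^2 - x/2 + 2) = x^5/2 - 13*x^4/4 + 21*x^3/4 + x^2/4 - 23*x/4 + 3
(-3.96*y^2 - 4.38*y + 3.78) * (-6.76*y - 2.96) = 26.7696*y^3 + 41.3304*y^2 - 12.588*y - 11.1888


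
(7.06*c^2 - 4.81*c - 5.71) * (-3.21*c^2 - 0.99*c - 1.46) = -22.6626*c^4 + 8.4507*c^3 + 12.7834*c^2 + 12.6755*c + 8.3366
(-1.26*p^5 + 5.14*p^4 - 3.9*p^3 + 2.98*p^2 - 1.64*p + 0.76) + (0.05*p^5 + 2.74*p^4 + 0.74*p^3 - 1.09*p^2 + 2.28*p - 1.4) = -1.21*p^5 + 7.88*p^4 - 3.16*p^3 + 1.89*p^2 + 0.64*p - 0.64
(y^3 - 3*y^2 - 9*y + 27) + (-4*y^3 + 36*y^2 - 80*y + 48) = -3*y^3 + 33*y^2 - 89*y + 75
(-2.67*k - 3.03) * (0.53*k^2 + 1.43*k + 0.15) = -1.4151*k^3 - 5.424*k^2 - 4.7334*k - 0.4545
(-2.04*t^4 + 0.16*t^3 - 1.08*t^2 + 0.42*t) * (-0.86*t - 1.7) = 1.7544*t^5 + 3.3304*t^4 + 0.6568*t^3 + 1.4748*t^2 - 0.714*t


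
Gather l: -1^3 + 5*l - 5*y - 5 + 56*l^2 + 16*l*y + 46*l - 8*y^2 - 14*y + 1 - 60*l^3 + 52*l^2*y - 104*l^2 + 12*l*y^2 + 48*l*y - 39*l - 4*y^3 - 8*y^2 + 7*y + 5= -60*l^3 + l^2*(52*y - 48) + l*(12*y^2 + 64*y + 12) - 4*y^3 - 16*y^2 - 12*y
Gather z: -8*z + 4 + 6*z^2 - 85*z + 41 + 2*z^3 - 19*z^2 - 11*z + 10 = 2*z^3 - 13*z^2 - 104*z + 55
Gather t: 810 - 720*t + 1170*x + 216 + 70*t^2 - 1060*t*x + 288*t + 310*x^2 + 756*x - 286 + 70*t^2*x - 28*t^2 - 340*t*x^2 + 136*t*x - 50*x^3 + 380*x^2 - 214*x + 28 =t^2*(70*x + 42) + t*(-340*x^2 - 924*x - 432) - 50*x^3 + 690*x^2 + 1712*x + 768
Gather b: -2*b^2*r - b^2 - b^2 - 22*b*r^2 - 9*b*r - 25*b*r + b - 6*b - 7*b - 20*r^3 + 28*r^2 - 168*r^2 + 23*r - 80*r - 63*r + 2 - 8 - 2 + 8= b^2*(-2*r - 2) + b*(-22*r^2 - 34*r - 12) - 20*r^3 - 140*r^2 - 120*r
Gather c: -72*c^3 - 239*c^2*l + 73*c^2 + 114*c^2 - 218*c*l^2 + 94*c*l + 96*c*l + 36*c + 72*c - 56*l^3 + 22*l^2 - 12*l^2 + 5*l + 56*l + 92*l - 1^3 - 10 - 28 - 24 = -72*c^3 + c^2*(187 - 239*l) + c*(-218*l^2 + 190*l + 108) - 56*l^3 + 10*l^2 + 153*l - 63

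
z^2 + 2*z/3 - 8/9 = (z - 2/3)*(z + 4/3)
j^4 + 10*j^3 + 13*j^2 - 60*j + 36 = (j - 1)^2*(j + 6)^2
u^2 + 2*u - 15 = (u - 3)*(u + 5)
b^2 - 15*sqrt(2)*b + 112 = (b - 8*sqrt(2))*(b - 7*sqrt(2))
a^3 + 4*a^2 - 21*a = a*(a - 3)*(a + 7)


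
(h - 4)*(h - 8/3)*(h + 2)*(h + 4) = h^4 - 2*h^3/3 - 64*h^2/3 + 32*h/3 + 256/3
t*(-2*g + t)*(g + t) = -2*g^2*t - g*t^2 + t^3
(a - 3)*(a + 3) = a^2 - 9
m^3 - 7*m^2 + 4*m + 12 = (m - 6)*(m - 2)*(m + 1)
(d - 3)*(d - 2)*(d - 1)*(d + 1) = d^4 - 5*d^3 + 5*d^2 + 5*d - 6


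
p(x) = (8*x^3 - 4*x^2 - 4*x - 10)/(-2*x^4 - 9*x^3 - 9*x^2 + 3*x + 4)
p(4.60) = -0.34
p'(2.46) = -0.10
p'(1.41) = -0.82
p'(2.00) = -0.22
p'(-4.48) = 3.19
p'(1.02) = -3.49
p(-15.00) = 0.38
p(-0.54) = -10.24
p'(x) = (24*x^2 - 8*x - 4)/(-2*x^4 - 9*x^3 - 9*x^2 + 3*x + 4) + (8*x^3 - 4*x^2 - 4*x - 10)*(8*x^3 + 27*x^2 + 18*x - 3)/(-2*x^4 - 9*x^3 - 9*x^2 + 3*x + 4)^2 = 2*(8*x^6 - 8*x^5 - 66*x^4 - 52*x^3 - 111*x^2 - 106*x + 7)/(4*x^8 + 36*x^7 + 117*x^6 + 150*x^5 + 11*x^4 - 126*x^3 - 63*x^2 + 24*x + 16)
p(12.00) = -0.23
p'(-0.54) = 69.65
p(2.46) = -0.30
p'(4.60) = 0.01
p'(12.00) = 0.01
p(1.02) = 0.70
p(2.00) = -0.23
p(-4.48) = 4.25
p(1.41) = 0.03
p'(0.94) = -5.53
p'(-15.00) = 0.04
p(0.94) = 1.05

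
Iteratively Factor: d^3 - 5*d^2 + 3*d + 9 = (d - 3)*(d^2 - 2*d - 3) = (d - 3)*(d + 1)*(d - 3)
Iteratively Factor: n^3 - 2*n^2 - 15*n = (n - 5)*(n^2 + 3*n) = (n - 5)*(n + 3)*(n)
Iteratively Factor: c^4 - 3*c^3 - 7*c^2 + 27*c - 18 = (c + 3)*(c^3 - 6*c^2 + 11*c - 6) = (c - 2)*(c + 3)*(c^2 - 4*c + 3) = (c - 3)*(c - 2)*(c + 3)*(c - 1)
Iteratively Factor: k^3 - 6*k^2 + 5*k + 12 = (k - 4)*(k^2 - 2*k - 3) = (k - 4)*(k + 1)*(k - 3)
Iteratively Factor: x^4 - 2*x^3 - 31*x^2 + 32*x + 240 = (x - 5)*(x^3 + 3*x^2 - 16*x - 48) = (x - 5)*(x + 4)*(x^2 - x - 12) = (x - 5)*(x + 3)*(x + 4)*(x - 4)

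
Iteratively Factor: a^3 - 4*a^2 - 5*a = (a)*(a^2 - 4*a - 5) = a*(a + 1)*(a - 5)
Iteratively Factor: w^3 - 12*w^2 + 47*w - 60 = (w - 3)*(w^2 - 9*w + 20) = (w - 5)*(w - 3)*(w - 4)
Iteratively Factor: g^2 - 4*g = (g)*(g - 4)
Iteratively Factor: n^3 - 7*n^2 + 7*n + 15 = (n - 5)*(n^2 - 2*n - 3) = (n - 5)*(n + 1)*(n - 3)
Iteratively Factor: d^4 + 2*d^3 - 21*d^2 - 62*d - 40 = (d - 5)*(d^3 + 7*d^2 + 14*d + 8) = (d - 5)*(d + 4)*(d^2 + 3*d + 2) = (d - 5)*(d + 1)*(d + 4)*(d + 2)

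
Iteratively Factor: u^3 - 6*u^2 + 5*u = (u)*(u^2 - 6*u + 5) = u*(u - 5)*(u - 1)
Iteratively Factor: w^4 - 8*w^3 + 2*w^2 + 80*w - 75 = (w - 1)*(w^3 - 7*w^2 - 5*w + 75) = (w - 5)*(w - 1)*(w^2 - 2*w - 15) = (w - 5)*(w - 1)*(w + 3)*(w - 5)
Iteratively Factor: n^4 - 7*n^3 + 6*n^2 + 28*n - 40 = (n - 5)*(n^3 - 2*n^2 - 4*n + 8) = (n - 5)*(n - 2)*(n^2 - 4) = (n - 5)*(n - 2)^2*(n + 2)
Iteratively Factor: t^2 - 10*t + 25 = (t - 5)*(t - 5)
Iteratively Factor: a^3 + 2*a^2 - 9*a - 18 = (a + 3)*(a^2 - a - 6) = (a + 2)*(a + 3)*(a - 3)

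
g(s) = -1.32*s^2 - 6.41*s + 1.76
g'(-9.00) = 17.35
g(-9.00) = -47.47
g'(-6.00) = 9.43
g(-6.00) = -7.30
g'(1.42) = -10.16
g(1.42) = -10.00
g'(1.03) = -9.13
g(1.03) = -6.24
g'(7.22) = -25.47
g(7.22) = -113.33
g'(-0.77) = -4.38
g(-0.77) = 5.91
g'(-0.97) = -3.85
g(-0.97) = 6.74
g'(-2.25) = -0.47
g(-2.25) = 9.50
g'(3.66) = -16.07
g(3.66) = -39.38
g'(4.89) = -19.32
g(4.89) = -61.15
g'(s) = -2.64*s - 6.41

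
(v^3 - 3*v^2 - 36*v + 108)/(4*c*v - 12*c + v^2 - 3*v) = (v^2 - 36)/(4*c + v)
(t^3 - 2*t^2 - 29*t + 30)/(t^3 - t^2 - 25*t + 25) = (t - 6)/(t - 5)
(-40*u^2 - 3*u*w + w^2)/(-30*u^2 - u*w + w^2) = (8*u - w)/(6*u - w)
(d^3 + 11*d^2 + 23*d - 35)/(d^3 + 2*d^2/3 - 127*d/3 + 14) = 3*(d^2 + 4*d - 5)/(3*d^2 - 19*d + 6)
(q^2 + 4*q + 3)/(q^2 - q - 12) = (q + 1)/(q - 4)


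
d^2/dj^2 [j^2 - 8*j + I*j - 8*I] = 2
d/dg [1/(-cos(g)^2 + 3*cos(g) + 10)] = (3 - 2*cos(g))*sin(g)/(sin(g)^2 + 3*cos(g) + 9)^2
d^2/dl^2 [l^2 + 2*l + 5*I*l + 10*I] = 2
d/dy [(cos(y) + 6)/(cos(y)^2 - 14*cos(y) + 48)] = (cos(y)^2 + 12*cos(y) - 132)*sin(y)/(cos(y)^2 - 14*cos(y) + 48)^2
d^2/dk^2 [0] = 0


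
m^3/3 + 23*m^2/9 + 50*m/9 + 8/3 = (m/3 + 1)*(m + 2/3)*(m + 4)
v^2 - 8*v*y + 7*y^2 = (v - 7*y)*(v - y)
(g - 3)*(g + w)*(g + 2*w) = g^3 + 3*g^2*w - 3*g^2 + 2*g*w^2 - 9*g*w - 6*w^2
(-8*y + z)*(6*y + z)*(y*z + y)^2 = -48*y^4*z^2 - 96*y^4*z - 48*y^4 - 2*y^3*z^3 - 4*y^3*z^2 - 2*y^3*z + y^2*z^4 + 2*y^2*z^3 + y^2*z^2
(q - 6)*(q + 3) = q^2 - 3*q - 18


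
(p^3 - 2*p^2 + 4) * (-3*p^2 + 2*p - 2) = -3*p^5 + 8*p^4 - 6*p^3 - 8*p^2 + 8*p - 8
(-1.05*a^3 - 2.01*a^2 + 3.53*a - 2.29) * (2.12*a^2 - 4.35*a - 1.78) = -2.226*a^5 + 0.3063*a^4 + 18.0961*a^3 - 16.6325*a^2 + 3.6781*a + 4.0762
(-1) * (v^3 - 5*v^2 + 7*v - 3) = -v^3 + 5*v^2 - 7*v + 3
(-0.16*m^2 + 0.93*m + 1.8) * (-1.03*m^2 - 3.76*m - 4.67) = 0.1648*m^4 - 0.3563*m^3 - 4.6036*m^2 - 11.1111*m - 8.406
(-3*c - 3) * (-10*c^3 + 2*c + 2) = 30*c^4 + 30*c^3 - 6*c^2 - 12*c - 6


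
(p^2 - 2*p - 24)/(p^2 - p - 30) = (p + 4)/(p + 5)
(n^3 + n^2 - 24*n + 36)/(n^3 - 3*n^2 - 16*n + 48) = (n^2 + 4*n - 12)/(n^2 - 16)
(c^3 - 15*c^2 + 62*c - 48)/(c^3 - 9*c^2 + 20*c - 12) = (c - 8)/(c - 2)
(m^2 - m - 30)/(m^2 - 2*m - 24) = (m + 5)/(m + 4)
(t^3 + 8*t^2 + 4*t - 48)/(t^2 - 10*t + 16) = (t^2 + 10*t + 24)/(t - 8)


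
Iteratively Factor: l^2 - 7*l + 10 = (l - 5)*(l - 2)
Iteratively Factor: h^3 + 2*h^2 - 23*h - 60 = (h - 5)*(h^2 + 7*h + 12) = (h - 5)*(h + 3)*(h + 4)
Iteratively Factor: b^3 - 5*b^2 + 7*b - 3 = (b - 1)*(b^2 - 4*b + 3) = (b - 3)*(b - 1)*(b - 1)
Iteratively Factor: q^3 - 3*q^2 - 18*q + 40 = (q - 2)*(q^2 - q - 20) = (q - 5)*(q - 2)*(q + 4)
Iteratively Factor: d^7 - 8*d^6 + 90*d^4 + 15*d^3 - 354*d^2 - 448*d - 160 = (d + 2)*(d^6 - 10*d^5 + 20*d^4 + 50*d^3 - 85*d^2 - 184*d - 80) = (d - 4)*(d + 2)*(d^5 - 6*d^4 - 4*d^3 + 34*d^2 + 51*d + 20) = (d - 4)^2*(d + 2)*(d^4 - 2*d^3 - 12*d^2 - 14*d - 5) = (d - 5)*(d - 4)^2*(d + 2)*(d^3 + 3*d^2 + 3*d + 1) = (d - 5)*(d - 4)^2*(d + 1)*(d + 2)*(d^2 + 2*d + 1) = (d - 5)*(d - 4)^2*(d + 1)^2*(d + 2)*(d + 1)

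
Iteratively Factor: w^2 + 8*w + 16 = (w + 4)*(w + 4)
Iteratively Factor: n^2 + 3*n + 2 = (n + 1)*(n + 2)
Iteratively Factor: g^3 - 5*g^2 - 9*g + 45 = (g + 3)*(g^2 - 8*g + 15) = (g - 5)*(g + 3)*(g - 3)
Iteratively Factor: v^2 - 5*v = (v - 5)*(v)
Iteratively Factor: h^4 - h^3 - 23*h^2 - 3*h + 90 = (h + 3)*(h^3 - 4*h^2 - 11*h + 30) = (h + 3)^2*(h^2 - 7*h + 10) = (h - 5)*(h + 3)^2*(h - 2)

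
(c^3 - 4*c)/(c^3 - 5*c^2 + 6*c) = (c + 2)/(c - 3)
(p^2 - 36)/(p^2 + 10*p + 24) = (p - 6)/(p + 4)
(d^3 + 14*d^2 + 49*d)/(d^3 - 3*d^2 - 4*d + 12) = d*(d^2 + 14*d + 49)/(d^3 - 3*d^2 - 4*d + 12)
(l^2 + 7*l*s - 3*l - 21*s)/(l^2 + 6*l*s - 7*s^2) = (3 - l)/(-l + s)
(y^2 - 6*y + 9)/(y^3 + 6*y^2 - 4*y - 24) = (y^2 - 6*y + 9)/(y^3 + 6*y^2 - 4*y - 24)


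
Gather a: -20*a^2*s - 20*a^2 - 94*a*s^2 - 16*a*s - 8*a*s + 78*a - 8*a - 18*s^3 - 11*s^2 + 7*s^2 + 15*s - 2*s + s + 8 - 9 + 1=a^2*(-20*s - 20) + a*(-94*s^2 - 24*s + 70) - 18*s^3 - 4*s^2 + 14*s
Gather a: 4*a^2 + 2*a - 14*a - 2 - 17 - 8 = 4*a^2 - 12*a - 27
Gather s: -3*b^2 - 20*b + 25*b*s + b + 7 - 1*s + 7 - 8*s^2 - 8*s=-3*b^2 - 19*b - 8*s^2 + s*(25*b - 9) + 14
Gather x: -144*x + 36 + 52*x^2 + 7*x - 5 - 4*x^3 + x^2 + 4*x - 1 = -4*x^3 + 53*x^2 - 133*x + 30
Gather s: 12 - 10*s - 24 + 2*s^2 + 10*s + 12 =2*s^2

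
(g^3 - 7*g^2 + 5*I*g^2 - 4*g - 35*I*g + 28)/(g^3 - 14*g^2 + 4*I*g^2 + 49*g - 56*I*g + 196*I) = (g + I)/(g - 7)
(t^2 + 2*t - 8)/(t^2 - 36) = (t^2 + 2*t - 8)/(t^2 - 36)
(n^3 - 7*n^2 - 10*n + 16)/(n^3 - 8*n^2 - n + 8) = (n + 2)/(n + 1)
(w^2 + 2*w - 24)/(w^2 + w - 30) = (w - 4)/(w - 5)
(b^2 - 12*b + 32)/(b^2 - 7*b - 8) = (b - 4)/(b + 1)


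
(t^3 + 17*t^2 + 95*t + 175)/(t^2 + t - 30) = (t^3 + 17*t^2 + 95*t + 175)/(t^2 + t - 30)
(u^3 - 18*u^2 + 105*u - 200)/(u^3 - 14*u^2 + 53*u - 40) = (u - 5)/(u - 1)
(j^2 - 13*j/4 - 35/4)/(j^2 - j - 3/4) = (-4*j^2 + 13*j + 35)/(-4*j^2 + 4*j + 3)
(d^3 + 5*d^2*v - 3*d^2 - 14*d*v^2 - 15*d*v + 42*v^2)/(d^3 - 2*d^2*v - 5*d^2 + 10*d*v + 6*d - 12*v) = (d + 7*v)/(d - 2)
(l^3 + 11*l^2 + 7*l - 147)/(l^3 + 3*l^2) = (l^3 + 11*l^2 + 7*l - 147)/(l^2*(l + 3))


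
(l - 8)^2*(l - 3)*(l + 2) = l^4 - 17*l^3 + 74*l^2 + 32*l - 384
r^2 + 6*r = r*(r + 6)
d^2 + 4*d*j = d*(d + 4*j)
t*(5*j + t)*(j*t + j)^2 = 5*j^3*t^3 + 10*j^3*t^2 + 5*j^3*t + j^2*t^4 + 2*j^2*t^3 + j^2*t^2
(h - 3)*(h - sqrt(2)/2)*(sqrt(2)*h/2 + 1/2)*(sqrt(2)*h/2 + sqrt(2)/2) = h^4/2 - h^3 - 7*h^2/4 + h/2 + 3/4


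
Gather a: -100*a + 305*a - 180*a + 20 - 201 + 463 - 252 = 25*a + 30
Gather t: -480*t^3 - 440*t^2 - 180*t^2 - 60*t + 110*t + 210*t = -480*t^3 - 620*t^2 + 260*t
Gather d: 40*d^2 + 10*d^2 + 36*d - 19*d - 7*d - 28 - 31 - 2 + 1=50*d^2 + 10*d - 60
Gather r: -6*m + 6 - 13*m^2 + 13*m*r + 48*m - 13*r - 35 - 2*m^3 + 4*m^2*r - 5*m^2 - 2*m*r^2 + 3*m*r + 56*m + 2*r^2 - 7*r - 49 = -2*m^3 - 18*m^2 + 98*m + r^2*(2 - 2*m) + r*(4*m^2 + 16*m - 20) - 78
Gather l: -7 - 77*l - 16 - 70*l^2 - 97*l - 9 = -70*l^2 - 174*l - 32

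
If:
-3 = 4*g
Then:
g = -3/4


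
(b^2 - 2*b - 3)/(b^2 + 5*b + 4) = (b - 3)/(b + 4)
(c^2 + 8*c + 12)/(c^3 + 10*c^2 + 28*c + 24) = 1/(c + 2)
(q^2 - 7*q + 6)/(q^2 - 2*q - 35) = (-q^2 + 7*q - 6)/(-q^2 + 2*q + 35)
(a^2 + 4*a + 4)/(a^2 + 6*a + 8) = (a + 2)/(a + 4)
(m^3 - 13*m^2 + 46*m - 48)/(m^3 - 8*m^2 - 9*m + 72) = (m - 2)/(m + 3)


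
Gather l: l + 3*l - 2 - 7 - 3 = 4*l - 12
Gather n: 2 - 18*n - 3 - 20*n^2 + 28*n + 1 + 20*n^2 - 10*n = 0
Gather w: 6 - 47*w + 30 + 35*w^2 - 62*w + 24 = 35*w^2 - 109*w + 60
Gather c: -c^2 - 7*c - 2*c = -c^2 - 9*c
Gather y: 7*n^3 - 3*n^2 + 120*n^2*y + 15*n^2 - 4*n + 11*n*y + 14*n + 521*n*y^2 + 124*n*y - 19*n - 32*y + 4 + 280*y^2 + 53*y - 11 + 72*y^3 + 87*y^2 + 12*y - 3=7*n^3 + 12*n^2 - 9*n + 72*y^3 + y^2*(521*n + 367) + y*(120*n^2 + 135*n + 33) - 10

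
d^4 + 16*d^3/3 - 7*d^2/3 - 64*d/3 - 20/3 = (d - 2)*(d + 1/3)*(d + 2)*(d + 5)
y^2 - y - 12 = (y - 4)*(y + 3)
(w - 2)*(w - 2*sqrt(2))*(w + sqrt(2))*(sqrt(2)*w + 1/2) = sqrt(2)*w^4 - 2*sqrt(2)*w^3 - 3*w^3/2 - 9*sqrt(2)*w^2/2 + 3*w^2 - 2*w + 9*sqrt(2)*w + 4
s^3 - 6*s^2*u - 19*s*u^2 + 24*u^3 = (s - 8*u)*(s - u)*(s + 3*u)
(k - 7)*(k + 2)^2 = k^3 - 3*k^2 - 24*k - 28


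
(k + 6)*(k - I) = k^2 + 6*k - I*k - 6*I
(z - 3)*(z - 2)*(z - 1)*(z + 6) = z^4 - 25*z^2 + 60*z - 36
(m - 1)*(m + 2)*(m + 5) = m^3 + 6*m^2 + 3*m - 10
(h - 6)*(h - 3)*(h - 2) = h^3 - 11*h^2 + 36*h - 36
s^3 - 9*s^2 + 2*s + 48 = (s - 8)*(s - 3)*(s + 2)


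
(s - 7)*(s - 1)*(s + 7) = s^3 - s^2 - 49*s + 49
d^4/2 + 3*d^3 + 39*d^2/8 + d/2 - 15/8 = (d/2 + 1/2)*(d - 1/2)*(d + 5/2)*(d + 3)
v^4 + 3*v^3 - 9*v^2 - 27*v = v*(v - 3)*(v + 3)^2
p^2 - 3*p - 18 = (p - 6)*(p + 3)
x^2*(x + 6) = x^3 + 6*x^2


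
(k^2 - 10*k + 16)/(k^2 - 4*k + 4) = (k - 8)/(k - 2)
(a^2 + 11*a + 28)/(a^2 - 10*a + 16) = (a^2 + 11*a + 28)/(a^2 - 10*a + 16)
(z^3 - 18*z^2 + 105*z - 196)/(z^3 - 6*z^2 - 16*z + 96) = (z^2 - 14*z + 49)/(z^2 - 2*z - 24)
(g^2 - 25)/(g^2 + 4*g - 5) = (g - 5)/(g - 1)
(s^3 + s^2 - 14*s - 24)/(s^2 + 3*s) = s - 2 - 8/s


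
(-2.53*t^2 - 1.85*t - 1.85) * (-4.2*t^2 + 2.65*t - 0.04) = 10.626*t^4 + 1.0655*t^3 + 2.9687*t^2 - 4.8285*t + 0.074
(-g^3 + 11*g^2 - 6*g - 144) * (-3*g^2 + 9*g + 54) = 3*g^5 - 42*g^4 + 63*g^3 + 972*g^2 - 1620*g - 7776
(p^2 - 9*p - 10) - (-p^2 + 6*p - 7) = 2*p^2 - 15*p - 3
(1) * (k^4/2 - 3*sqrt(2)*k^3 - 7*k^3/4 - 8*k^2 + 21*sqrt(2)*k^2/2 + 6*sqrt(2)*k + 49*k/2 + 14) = k^4/2 - 3*sqrt(2)*k^3 - 7*k^3/4 - 8*k^2 + 21*sqrt(2)*k^2/2 + 6*sqrt(2)*k + 49*k/2 + 14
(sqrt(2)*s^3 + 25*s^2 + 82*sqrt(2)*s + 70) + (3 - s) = sqrt(2)*s^3 + 25*s^2 - s + 82*sqrt(2)*s + 73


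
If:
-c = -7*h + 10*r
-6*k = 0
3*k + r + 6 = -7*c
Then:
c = -r/7 - 6/7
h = 69*r/49 - 6/49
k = 0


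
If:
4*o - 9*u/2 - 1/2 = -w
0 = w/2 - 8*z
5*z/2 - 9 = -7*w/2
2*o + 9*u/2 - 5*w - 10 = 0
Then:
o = 529/156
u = 1211/351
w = 32/13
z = 2/13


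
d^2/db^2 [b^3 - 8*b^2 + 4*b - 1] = 6*b - 16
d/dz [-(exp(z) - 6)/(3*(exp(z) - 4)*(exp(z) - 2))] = (exp(2*z) - 12*exp(z) + 28)*exp(z)/(3*(exp(4*z) - 12*exp(3*z) + 52*exp(2*z) - 96*exp(z) + 64))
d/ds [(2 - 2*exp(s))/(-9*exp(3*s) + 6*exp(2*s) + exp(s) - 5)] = 2*(-(1 - exp(s))*(-27*exp(2*s) + 12*exp(s) + 1) + 9*exp(3*s) - 6*exp(2*s) - exp(s) + 5)*exp(s)/(9*exp(3*s) - 6*exp(2*s) - exp(s) + 5)^2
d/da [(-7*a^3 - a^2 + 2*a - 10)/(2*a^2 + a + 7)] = 2*(-7*a^4 - 7*a^3 - 76*a^2 + 13*a + 12)/(4*a^4 + 4*a^3 + 29*a^2 + 14*a + 49)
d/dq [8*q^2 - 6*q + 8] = 16*q - 6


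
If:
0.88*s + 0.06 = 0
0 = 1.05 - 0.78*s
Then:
No Solution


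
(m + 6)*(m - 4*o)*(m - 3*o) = m^3 - 7*m^2*o + 6*m^2 + 12*m*o^2 - 42*m*o + 72*o^2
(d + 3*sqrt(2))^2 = d^2 + 6*sqrt(2)*d + 18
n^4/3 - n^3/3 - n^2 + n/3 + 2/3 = (n/3 + 1/3)*(n - 2)*(n - 1)*(n + 1)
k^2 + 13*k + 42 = (k + 6)*(k + 7)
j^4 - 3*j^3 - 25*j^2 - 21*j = j*(j - 7)*(j + 1)*(j + 3)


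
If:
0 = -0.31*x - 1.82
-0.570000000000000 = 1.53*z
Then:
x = -5.87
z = -0.37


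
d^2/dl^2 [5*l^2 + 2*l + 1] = 10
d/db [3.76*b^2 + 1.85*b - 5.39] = 7.52*b + 1.85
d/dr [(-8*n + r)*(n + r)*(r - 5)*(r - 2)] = -16*n^2*r + 56*n^2 - 21*n*r^2 + 98*n*r - 70*n + 4*r^3 - 21*r^2 + 20*r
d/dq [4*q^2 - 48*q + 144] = 8*q - 48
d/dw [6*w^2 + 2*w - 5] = 12*w + 2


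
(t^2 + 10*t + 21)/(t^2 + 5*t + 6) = (t + 7)/(t + 2)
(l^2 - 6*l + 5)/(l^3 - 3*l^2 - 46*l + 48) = (l - 5)/(l^2 - 2*l - 48)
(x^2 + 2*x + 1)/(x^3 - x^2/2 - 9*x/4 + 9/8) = 8*(x^2 + 2*x + 1)/(8*x^3 - 4*x^2 - 18*x + 9)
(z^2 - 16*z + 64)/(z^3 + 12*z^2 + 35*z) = (z^2 - 16*z + 64)/(z*(z^2 + 12*z + 35))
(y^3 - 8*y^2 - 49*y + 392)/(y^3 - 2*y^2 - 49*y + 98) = (y - 8)/(y - 2)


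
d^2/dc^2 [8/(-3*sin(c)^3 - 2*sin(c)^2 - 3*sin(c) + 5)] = 8*(81*sin(c)^6 + 66*sin(c)^5 - 74*sin(c)^4 + 57*sin(c)^3 - 29*sin(c)^2 - 111*sin(c) - 38)/(3*sin(c)^3 + 2*sin(c)^2 + 3*sin(c) - 5)^3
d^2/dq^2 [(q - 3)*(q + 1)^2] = 6*q - 2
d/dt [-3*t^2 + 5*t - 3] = 5 - 6*t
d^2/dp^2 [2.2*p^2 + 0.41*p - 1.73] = 4.40000000000000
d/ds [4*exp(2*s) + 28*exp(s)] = (8*exp(s) + 28)*exp(s)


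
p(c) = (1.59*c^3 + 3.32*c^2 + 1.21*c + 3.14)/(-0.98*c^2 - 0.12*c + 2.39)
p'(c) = (1.96*c + 0.12)*(1.59*c^3 + 3.32*c^2 + 1.21*c + 3.14)/(-0.98*c^2 - 0.12*c + 2.39)^2 + (4.77*c^2 + 6.64*c + 1.21)/(-0.98*c^2 - 0.12*c + 2.39)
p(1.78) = -26.68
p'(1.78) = 73.39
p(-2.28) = 0.50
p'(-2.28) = -3.58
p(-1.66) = -27.02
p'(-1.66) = -790.72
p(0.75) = 3.77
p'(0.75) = 8.50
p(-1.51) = 10.12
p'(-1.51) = -79.26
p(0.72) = 3.52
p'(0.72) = 7.72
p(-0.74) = 1.76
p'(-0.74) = -1.77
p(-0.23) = 1.28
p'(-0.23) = -0.21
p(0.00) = 1.31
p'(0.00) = 0.57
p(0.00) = 1.31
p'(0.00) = 0.57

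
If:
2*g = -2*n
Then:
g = -n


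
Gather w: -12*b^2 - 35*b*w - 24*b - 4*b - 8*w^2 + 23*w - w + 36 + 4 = -12*b^2 - 28*b - 8*w^2 + w*(22 - 35*b) + 40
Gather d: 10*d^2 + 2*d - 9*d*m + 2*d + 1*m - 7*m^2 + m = 10*d^2 + d*(4 - 9*m) - 7*m^2 + 2*m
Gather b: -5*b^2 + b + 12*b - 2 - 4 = -5*b^2 + 13*b - 6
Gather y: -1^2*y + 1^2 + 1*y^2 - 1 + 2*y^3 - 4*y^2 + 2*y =2*y^3 - 3*y^2 + y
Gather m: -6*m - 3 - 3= -6*m - 6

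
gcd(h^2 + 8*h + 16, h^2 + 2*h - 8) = h + 4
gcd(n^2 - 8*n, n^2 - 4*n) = n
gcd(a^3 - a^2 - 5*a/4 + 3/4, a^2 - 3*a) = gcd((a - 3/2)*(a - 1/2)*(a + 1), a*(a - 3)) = 1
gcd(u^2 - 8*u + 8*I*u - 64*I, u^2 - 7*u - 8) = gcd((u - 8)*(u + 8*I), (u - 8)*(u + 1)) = u - 8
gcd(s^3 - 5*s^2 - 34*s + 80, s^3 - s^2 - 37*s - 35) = s + 5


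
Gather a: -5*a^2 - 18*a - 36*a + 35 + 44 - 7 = -5*a^2 - 54*a + 72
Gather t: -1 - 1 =-2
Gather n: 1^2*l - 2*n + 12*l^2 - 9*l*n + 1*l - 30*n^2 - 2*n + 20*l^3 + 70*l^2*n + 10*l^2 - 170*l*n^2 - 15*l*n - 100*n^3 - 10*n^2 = 20*l^3 + 22*l^2 + 2*l - 100*n^3 + n^2*(-170*l - 40) + n*(70*l^2 - 24*l - 4)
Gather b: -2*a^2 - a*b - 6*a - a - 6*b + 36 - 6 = -2*a^2 - 7*a + b*(-a - 6) + 30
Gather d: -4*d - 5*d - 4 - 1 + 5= -9*d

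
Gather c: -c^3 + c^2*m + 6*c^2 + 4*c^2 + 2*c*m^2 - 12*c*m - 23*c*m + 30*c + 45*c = -c^3 + c^2*(m + 10) + c*(2*m^2 - 35*m + 75)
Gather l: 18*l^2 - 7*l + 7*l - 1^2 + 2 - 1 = 18*l^2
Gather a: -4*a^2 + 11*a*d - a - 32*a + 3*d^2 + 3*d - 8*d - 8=-4*a^2 + a*(11*d - 33) + 3*d^2 - 5*d - 8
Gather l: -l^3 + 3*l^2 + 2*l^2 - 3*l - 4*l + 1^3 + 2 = -l^3 + 5*l^2 - 7*l + 3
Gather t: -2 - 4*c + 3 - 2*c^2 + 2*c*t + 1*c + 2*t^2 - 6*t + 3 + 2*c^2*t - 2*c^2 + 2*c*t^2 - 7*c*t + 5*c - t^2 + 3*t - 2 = -4*c^2 + 2*c + t^2*(2*c + 1) + t*(2*c^2 - 5*c - 3) + 2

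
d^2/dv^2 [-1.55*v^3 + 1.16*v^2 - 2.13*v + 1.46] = 2.32 - 9.3*v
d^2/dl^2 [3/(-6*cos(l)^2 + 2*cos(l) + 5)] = 6*(-72*sin(l)^4 + 98*sin(l)^2 - 35*cos(l)/2 + 9*cos(3*l)/2 + 8)/(6*sin(l)^2 + 2*cos(l) - 1)^3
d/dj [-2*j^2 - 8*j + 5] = -4*j - 8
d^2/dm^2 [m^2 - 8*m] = 2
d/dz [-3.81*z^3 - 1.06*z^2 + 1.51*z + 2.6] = -11.43*z^2 - 2.12*z + 1.51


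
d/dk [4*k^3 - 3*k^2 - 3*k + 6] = 12*k^2 - 6*k - 3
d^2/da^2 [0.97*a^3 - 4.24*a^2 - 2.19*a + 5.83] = 5.82*a - 8.48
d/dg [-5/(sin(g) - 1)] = 5*cos(g)/(sin(g) - 1)^2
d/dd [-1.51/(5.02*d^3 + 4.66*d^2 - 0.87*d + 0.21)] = (22.7406*d^2 + 14.0732*d - 1.3137)/(5.02*d^3 + 4.66*d^2 - 0.87*d + 0.21)^2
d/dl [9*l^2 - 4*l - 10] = 18*l - 4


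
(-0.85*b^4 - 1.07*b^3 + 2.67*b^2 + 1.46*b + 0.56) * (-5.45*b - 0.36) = 4.6325*b^5 + 6.1375*b^4 - 14.1663*b^3 - 8.9182*b^2 - 3.5776*b - 0.2016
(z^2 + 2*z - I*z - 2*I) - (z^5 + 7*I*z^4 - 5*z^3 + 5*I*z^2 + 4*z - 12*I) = -z^5 - 7*I*z^4 + 5*z^3 + z^2 - 5*I*z^2 - 2*z - I*z + 10*I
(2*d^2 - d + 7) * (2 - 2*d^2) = -4*d^4 + 2*d^3 - 10*d^2 - 2*d + 14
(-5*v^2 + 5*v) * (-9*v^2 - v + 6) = 45*v^4 - 40*v^3 - 35*v^2 + 30*v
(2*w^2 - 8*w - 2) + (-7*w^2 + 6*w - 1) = -5*w^2 - 2*w - 3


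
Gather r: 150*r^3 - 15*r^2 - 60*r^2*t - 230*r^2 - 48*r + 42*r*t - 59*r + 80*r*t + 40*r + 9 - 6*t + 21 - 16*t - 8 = 150*r^3 + r^2*(-60*t - 245) + r*(122*t - 67) - 22*t + 22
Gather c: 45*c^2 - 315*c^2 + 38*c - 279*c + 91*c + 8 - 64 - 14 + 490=-270*c^2 - 150*c + 420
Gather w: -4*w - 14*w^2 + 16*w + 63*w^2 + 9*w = 49*w^2 + 21*w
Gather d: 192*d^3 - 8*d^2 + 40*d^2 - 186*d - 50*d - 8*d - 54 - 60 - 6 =192*d^3 + 32*d^2 - 244*d - 120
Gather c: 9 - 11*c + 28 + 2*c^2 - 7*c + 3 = 2*c^2 - 18*c + 40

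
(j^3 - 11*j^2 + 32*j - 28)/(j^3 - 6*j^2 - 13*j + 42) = (j - 2)/(j + 3)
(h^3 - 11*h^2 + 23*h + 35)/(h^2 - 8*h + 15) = (h^2 - 6*h - 7)/(h - 3)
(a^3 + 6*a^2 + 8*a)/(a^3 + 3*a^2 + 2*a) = (a + 4)/(a + 1)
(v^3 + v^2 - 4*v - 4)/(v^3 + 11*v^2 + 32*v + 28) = (v^2 - v - 2)/(v^2 + 9*v + 14)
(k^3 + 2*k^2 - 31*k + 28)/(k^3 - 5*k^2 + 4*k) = (k + 7)/k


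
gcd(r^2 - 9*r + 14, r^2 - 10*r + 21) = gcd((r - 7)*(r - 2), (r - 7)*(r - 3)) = r - 7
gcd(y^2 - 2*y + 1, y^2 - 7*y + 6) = y - 1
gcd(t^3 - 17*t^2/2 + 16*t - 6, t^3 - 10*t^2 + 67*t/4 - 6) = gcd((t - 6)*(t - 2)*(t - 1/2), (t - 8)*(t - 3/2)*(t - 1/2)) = t - 1/2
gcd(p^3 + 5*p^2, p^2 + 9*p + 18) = 1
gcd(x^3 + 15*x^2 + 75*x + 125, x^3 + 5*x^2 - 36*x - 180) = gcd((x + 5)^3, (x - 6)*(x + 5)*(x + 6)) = x + 5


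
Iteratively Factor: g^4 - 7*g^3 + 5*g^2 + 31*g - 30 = (g - 5)*(g^3 - 2*g^2 - 5*g + 6) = (g - 5)*(g - 1)*(g^2 - g - 6) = (g - 5)*(g - 1)*(g + 2)*(g - 3)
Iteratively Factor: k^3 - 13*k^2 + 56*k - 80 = (k - 5)*(k^2 - 8*k + 16) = (k - 5)*(k - 4)*(k - 4)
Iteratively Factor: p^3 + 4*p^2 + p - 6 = (p + 3)*(p^2 + p - 2) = (p - 1)*(p + 3)*(p + 2)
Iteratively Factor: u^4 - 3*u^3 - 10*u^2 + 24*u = (u)*(u^3 - 3*u^2 - 10*u + 24) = u*(u - 4)*(u^2 + u - 6) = u*(u - 4)*(u + 3)*(u - 2)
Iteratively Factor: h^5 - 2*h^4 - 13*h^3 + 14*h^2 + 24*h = (h + 3)*(h^4 - 5*h^3 + 2*h^2 + 8*h) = (h - 2)*(h + 3)*(h^3 - 3*h^2 - 4*h) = (h - 4)*(h - 2)*(h + 3)*(h^2 + h) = h*(h - 4)*(h - 2)*(h + 3)*(h + 1)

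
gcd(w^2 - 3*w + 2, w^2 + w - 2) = w - 1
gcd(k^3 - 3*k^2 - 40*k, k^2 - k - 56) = k - 8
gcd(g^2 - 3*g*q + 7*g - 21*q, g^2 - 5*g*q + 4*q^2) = 1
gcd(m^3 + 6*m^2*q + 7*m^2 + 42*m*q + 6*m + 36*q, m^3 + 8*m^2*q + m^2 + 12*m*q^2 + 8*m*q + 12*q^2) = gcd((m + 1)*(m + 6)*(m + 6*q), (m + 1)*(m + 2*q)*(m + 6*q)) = m^2 + 6*m*q + m + 6*q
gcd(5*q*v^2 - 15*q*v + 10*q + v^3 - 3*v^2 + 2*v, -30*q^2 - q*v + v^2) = 5*q + v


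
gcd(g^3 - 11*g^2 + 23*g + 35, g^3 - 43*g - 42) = g^2 - 6*g - 7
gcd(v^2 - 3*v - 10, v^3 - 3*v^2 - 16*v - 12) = v + 2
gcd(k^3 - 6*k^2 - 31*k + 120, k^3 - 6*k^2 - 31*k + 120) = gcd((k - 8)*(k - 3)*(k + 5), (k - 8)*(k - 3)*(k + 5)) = k^3 - 6*k^2 - 31*k + 120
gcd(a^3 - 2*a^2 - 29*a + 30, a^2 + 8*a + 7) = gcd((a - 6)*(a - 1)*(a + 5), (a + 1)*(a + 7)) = 1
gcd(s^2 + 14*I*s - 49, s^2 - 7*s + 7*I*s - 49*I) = s + 7*I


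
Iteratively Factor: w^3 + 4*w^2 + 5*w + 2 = (w + 1)*(w^2 + 3*w + 2) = (w + 1)*(w + 2)*(w + 1)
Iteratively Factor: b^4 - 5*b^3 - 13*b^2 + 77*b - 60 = (b - 3)*(b^3 - 2*b^2 - 19*b + 20) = (b - 5)*(b - 3)*(b^2 + 3*b - 4) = (b - 5)*(b - 3)*(b + 4)*(b - 1)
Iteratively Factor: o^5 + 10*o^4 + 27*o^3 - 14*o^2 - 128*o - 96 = (o - 2)*(o^4 + 12*o^3 + 51*o^2 + 88*o + 48) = (o - 2)*(o + 4)*(o^3 + 8*o^2 + 19*o + 12) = (o - 2)*(o + 1)*(o + 4)*(o^2 + 7*o + 12) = (o - 2)*(o + 1)*(o + 4)^2*(o + 3)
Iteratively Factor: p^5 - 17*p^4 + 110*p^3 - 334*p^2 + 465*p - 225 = (p - 5)*(p^4 - 12*p^3 + 50*p^2 - 84*p + 45) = (p - 5)^2*(p^3 - 7*p^2 + 15*p - 9) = (p - 5)^2*(p - 3)*(p^2 - 4*p + 3) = (p - 5)^2*(p - 3)^2*(p - 1)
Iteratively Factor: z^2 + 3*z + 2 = (z + 2)*(z + 1)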